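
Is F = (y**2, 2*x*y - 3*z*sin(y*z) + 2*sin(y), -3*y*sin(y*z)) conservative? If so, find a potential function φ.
Yes, F is conservative. φ = x*y**2 - 2*cos(y) + 3*cos(y*z)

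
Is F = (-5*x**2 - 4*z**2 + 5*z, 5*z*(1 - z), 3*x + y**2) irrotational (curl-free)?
No, ∇×F = (2*y + 10*z - 5, 2 - 8*z, 0)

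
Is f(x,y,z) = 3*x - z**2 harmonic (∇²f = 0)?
No, ∇²f = -2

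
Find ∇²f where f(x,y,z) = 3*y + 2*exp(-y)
2*exp(-y)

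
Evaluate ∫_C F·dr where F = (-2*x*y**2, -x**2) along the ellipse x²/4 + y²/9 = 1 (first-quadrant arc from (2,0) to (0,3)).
10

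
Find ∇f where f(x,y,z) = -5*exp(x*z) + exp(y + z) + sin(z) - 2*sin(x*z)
(-z*(5*exp(x*z) + 2*cos(x*z)), exp(y + z), -5*x*exp(x*z) - 2*x*cos(x*z) + exp(y + z) + cos(z))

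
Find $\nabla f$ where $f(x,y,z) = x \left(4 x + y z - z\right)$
(8*x + y*z - z, x*z, x*(y - 1))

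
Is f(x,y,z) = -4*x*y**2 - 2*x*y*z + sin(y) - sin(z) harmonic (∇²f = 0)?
No, ∇²f = -8*x - sin(y) + sin(z)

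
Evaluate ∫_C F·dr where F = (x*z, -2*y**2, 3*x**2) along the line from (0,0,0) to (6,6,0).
-144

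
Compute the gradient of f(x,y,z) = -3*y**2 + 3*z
(0, -6*y, 3)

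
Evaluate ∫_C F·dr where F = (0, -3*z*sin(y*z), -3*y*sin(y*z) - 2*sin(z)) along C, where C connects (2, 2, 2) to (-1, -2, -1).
cos(2) + 2*cos(1) - 3*cos(4)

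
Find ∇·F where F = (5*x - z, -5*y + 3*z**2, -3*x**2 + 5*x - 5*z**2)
-10*z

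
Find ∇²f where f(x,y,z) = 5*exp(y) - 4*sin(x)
5*exp(y) + 4*sin(x)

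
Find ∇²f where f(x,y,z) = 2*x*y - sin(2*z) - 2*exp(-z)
4*sin(2*z) - 2*exp(-z)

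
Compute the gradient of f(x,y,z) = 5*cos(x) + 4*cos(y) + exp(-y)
(-5*sin(x), -4*sin(y) - exp(-y), 0)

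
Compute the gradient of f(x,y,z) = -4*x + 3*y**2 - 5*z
(-4, 6*y, -5)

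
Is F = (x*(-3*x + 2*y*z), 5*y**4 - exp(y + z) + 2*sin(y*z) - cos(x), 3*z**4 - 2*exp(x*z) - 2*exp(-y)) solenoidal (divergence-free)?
No, ∇·F = -2*x*exp(x*z) - 6*x + 20*y**3 + 2*y*z + 12*z**3 + 2*z*cos(y*z) - exp(y + z)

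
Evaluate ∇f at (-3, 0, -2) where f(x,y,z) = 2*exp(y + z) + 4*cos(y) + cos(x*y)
(0, 2*exp(-2), 2*exp(-2))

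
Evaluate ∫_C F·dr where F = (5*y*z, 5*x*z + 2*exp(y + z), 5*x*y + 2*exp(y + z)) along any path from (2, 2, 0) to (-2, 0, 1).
2*E*(1 - E)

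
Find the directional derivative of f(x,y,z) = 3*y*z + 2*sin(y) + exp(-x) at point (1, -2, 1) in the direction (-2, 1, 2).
-3 + 2*cos(2)/3 + 2*exp(-1)/3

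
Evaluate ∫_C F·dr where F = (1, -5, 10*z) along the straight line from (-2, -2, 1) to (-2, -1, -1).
-5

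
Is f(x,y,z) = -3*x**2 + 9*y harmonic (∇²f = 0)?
No, ∇²f = -6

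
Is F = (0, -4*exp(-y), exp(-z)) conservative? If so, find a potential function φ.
Yes, F is conservative. φ = -exp(-z) + 4*exp(-y)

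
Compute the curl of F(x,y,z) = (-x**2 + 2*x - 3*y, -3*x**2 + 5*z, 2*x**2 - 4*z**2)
(-5, -4*x, 3 - 6*x)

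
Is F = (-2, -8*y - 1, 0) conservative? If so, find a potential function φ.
Yes, F is conservative. φ = -2*x - 4*y**2 - y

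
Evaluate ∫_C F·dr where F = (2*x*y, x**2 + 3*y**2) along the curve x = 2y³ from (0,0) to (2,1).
5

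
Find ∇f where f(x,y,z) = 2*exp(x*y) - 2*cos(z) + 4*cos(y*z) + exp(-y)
(2*y*exp(x*y), 2*x*exp(x*y) - 4*z*sin(y*z) - exp(-y), -4*y*sin(y*z) + 2*sin(z))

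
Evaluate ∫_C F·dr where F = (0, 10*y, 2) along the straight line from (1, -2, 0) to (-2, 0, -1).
-22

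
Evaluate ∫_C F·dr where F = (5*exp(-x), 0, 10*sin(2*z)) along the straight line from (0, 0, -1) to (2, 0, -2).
5*cos(2) - 5*exp(-2) - 5*cos(4) + 5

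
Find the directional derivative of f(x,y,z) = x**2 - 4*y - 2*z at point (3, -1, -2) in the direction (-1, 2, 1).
-8*sqrt(6)/3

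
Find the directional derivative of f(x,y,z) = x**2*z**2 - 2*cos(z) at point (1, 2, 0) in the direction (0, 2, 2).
0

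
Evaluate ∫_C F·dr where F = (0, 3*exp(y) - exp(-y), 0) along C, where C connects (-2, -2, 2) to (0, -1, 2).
(-exp(4) - 3 + 3*E + exp(3))*exp(-2)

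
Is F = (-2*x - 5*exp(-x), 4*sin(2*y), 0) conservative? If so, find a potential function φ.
Yes, F is conservative. φ = -x**2 - 2*cos(2*y) + 5*exp(-x)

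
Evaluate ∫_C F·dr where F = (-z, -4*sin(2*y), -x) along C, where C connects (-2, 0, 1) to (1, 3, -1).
-3 + 2*cos(6)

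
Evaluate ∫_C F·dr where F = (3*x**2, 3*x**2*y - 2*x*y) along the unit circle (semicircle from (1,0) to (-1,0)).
-10/3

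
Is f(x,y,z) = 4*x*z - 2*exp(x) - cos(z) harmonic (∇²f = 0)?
No, ∇²f = -2*exp(x) + cos(z)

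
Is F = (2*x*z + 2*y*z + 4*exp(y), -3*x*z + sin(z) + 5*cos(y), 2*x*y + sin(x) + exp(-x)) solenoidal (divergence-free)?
No, ∇·F = 2*z - 5*sin(y)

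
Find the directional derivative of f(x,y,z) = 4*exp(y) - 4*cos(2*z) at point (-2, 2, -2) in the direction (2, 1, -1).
2*sqrt(6)*(2*sin(4) + exp(2))/3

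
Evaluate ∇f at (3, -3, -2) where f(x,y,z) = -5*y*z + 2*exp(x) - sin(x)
(-cos(3) + 2*exp(3), 10, 15)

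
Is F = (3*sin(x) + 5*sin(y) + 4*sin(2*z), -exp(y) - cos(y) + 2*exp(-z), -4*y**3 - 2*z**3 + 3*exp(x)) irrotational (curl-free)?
No, ∇×F = (-12*y**2 + 2*exp(-z), -3*exp(x) + 8*cos(2*z), -5*cos(y))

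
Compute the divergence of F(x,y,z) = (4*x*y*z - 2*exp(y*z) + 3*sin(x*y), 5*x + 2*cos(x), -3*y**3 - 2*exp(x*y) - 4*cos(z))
4*y*z + 3*y*cos(x*y) + 4*sin(z)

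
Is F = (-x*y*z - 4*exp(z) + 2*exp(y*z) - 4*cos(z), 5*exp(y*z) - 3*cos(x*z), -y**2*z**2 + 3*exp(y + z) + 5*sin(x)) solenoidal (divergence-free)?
No, ∇·F = -2*y**2*z - y*z + 5*z*exp(y*z) + 3*exp(y + z)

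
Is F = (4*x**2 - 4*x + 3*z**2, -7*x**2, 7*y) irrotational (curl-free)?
No, ∇×F = (7, 6*z, -14*x)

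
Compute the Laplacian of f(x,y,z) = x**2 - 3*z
2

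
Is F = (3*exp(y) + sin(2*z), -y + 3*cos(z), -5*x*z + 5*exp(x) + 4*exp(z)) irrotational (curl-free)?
No, ∇×F = (3*sin(z), 5*z - 5*exp(x) + 2*cos(2*z), -3*exp(y))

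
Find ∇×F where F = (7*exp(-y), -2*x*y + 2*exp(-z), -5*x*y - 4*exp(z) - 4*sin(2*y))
(-5*x - 8*cos(2*y) + 2*exp(-z), 5*y, -2*y + 7*exp(-y))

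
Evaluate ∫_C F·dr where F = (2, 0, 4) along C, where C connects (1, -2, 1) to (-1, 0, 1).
-4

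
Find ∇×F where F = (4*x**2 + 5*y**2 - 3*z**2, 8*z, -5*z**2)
(-8, -6*z, -10*y)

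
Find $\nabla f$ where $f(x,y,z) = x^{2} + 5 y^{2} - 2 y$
(2*x, 10*y - 2, 0)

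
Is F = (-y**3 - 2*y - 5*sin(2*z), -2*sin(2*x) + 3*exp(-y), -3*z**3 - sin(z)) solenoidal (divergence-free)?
No, ∇·F = -9*z**2 - cos(z) - 3*exp(-y)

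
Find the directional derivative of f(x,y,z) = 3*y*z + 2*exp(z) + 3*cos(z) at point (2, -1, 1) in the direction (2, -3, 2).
sqrt(17)*(-15 - 6*sin(1) + 4*E)/17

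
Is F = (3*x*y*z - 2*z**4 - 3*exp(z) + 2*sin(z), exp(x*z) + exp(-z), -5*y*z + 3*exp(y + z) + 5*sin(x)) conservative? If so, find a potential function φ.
No, ∇×F = (-x*exp(x*z) - 5*z + 3*exp(y + z) + exp(-z), 3*x*y - 8*z**3 - 3*exp(z) - 5*cos(x) + 2*cos(z), z*(-3*x + exp(x*z))) ≠ 0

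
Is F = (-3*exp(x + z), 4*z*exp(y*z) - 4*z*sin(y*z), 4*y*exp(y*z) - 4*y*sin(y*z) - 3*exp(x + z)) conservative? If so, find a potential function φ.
Yes, F is conservative. φ = 4*exp(y*z) - 3*exp(x + z) + 4*cos(y*z)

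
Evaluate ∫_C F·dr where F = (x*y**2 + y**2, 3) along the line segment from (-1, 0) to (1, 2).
10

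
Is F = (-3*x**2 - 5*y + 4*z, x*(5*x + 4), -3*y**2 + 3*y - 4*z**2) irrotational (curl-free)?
No, ∇×F = (3 - 6*y, 4, 10*x + 9)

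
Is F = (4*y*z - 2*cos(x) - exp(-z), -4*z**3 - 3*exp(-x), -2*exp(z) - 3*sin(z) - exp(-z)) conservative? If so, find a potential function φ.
No, ∇×F = (12*z**2, 4*y + exp(-z), -4*z + 3*exp(-x)) ≠ 0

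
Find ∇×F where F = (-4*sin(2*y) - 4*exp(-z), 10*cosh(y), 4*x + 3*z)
(0, -4 + 4*exp(-z), 8*cos(2*y))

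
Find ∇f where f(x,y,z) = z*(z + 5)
(0, 0, 2*z + 5)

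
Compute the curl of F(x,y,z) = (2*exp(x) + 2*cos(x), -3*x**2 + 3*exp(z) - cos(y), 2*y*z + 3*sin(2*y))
(2*z - 3*exp(z) + 6*cos(2*y), 0, -6*x)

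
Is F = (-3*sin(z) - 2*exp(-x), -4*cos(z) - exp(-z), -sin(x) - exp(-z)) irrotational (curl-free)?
No, ∇×F = (-4*sin(z) - exp(-z), cos(x) - 3*cos(z), 0)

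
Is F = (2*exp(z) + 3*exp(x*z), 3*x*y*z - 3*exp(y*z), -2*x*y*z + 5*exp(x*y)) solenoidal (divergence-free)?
No, ∇·F = -2*x*y + 3*x*z + 3*z*exp(x*z) - 3*z*exp(y*z)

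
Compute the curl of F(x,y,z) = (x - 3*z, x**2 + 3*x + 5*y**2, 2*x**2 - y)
(-1, -4*x - 3, 2*x + 3)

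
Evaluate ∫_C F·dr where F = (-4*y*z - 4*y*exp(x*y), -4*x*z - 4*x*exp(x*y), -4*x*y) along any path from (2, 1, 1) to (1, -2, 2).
24 + 8*sinh(2)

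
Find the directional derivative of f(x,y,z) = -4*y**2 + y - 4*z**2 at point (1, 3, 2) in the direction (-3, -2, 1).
15*sqrt(14)/7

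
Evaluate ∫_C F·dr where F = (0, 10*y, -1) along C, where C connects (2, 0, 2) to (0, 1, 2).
5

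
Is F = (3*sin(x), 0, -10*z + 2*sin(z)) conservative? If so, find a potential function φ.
Yes, F is conservative. φ = -5*z**2 - 3*cos(x) - 2*cos(z)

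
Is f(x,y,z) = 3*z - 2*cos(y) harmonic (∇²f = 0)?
No, ∇²f = 2*cos(y)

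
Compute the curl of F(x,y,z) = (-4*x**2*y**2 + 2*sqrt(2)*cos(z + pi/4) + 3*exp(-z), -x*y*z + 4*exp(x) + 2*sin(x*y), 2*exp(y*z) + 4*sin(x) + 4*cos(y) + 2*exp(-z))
(x*y + 2*z*exp(y*z) - 4*sin(y), -2*sqrt(2)*sin(z + pi/4) - 4*cos(x) - 3*exp(-z), 8*x**2*y - y*z + 2*y*cos(x*y) + 4*exp(x))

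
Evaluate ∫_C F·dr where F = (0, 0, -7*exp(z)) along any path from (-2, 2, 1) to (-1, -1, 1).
0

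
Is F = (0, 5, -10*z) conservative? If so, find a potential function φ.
Yes, F is conservative. φ = 5*y - 5*z**2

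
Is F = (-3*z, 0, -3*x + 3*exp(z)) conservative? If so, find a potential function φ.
Yes, F is conservative. φ = -3*x*z + 3*exp(z)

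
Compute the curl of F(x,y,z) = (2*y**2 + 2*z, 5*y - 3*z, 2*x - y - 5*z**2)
(2, 0, -4*y)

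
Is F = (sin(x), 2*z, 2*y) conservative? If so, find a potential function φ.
Yes, F is conservative. φ = 2*y*z - cos(x)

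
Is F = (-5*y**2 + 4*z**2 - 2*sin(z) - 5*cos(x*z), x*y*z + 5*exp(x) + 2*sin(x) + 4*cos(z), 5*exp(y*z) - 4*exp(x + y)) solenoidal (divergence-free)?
No, ∇·F = x*z + 5*y*exp(y*z) + 5*z*sin(x*z)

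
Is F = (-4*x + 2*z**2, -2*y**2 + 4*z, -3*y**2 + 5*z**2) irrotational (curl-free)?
No, ∇×F = (-6*y - 4, 4*z, 0)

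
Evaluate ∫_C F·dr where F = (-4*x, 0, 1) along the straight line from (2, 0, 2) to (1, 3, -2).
2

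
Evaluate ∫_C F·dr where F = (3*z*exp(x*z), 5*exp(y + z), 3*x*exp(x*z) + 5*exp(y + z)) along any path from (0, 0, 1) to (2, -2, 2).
-5*E + 2 + 3*exp(4)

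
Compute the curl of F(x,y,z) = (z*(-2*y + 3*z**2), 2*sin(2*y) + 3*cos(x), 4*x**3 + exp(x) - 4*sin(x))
(0, -12*x**2 - 2*y + 9*z**2 - exp(x) + 4*cos(x), 2*z - 3*sin(x))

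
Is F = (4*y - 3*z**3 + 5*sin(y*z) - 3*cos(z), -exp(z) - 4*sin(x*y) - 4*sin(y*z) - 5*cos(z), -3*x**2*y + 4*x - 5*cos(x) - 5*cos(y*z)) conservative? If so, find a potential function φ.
No, ∇×F = (-3*x**2 + 4*y*cos(y*z) + 5*z*sin(y*z) + exp(z) - 5*sin(z), 6*x*y + 5*y*cos(y*z) - 9*z**2 - 5*sin(x) + 3*sin(z) - 4, -4*y*cos(x*y) - 5*z*cos(y*z) - 4) ≠ 0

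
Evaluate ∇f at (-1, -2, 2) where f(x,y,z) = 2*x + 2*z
(2, 0, 2)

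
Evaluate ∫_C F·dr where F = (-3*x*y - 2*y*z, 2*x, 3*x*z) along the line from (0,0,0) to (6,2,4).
4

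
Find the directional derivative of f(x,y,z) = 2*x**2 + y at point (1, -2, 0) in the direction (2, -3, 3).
5*sqrt(22)/22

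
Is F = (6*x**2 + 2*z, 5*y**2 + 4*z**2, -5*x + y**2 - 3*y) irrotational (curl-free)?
No, ∇×F = (2*y - 8*z - 3, 7, 0)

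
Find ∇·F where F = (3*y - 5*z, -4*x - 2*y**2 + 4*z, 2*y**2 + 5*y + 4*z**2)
-4*y + 8*z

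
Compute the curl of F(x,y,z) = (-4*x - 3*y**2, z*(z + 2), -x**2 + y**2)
(2*y - 2*z - 2, 2*x, 6*y)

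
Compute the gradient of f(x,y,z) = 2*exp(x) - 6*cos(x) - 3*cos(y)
(2*exp(x) + 6*sin(x), 3*sin(y), 0)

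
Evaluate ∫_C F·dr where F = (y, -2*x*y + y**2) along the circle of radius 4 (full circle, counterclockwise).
-16*pi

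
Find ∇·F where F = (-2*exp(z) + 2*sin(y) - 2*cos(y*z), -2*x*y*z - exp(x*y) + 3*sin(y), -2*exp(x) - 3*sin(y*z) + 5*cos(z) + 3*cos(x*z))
-2*x*z - x*exp(x*y) - 3*x*sin(x*z) - 3*y*cos(y*z) - 5*sin(z) + 3*cos(y)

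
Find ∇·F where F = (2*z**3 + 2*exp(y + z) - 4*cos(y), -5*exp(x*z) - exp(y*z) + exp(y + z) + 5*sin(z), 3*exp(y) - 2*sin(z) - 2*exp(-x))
-z*exp(y*z) + exp(y + z) - 2*cos(z)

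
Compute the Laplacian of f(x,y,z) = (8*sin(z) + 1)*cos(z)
-(32*sin(z) + 1)*cos(z)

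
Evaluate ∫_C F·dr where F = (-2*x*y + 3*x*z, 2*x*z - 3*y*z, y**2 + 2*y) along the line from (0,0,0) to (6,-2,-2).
4/3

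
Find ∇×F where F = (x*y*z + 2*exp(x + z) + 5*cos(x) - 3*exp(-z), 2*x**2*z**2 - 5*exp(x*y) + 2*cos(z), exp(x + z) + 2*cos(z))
(-4*x**2*z + 2*sin(z), x*y + exp(x + z) + 3*exp(-z), 4*x*z**2 - x*z - 5*y*exp(x*y))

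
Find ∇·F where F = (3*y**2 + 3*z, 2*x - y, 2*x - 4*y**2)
-1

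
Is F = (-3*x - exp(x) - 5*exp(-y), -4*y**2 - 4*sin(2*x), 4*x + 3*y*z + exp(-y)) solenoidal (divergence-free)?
No, ∇·F = -5*y - exp(x) - 3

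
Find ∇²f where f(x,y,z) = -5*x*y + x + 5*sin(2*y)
-20*sin(2*y)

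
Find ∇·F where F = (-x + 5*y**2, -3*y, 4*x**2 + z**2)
2*z - 4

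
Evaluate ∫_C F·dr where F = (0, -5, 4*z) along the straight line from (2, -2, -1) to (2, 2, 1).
-20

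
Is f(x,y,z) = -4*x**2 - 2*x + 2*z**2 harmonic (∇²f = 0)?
No, ∇²f = -4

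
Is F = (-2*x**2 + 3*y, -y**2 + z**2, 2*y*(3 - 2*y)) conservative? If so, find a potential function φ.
No, ∇×F = (-8*y - 2*z + 6, 0, -3) ≠ 0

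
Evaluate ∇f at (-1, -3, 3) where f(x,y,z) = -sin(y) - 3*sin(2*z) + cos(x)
(sin(1), -cos(3), -6*cos(6))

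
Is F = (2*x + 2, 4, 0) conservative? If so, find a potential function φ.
Yes, F is conservative. φ = x**2 + 2*x + 4*y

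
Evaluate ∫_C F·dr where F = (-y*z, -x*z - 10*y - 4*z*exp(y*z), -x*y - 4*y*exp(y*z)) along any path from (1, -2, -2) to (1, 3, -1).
-18 - 4*exp(-3) + 4*exp(4)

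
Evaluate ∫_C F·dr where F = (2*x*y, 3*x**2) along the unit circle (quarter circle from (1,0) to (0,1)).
4/3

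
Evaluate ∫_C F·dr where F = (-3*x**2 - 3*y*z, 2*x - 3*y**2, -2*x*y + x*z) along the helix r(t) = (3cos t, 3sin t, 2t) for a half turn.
9*pi + 30 + 27*pi**2/2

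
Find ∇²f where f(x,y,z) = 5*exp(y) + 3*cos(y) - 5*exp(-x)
5*exp(y) - 3*cos(y) - 5*exp(-x)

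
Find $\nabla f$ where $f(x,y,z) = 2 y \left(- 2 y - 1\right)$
(0, -8*y - 2, 0)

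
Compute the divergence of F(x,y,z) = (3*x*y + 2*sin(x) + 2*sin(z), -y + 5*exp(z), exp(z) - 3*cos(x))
3*y + exp(z) + 2*cos(x) - 1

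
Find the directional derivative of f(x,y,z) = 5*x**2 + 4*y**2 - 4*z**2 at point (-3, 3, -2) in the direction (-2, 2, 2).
70*sqrt(3)/3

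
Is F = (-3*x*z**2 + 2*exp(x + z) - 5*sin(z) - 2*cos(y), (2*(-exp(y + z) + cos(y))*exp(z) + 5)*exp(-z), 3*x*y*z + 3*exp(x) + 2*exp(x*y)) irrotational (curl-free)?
No, ∇×F = (3*x*z + 2*x*exp(x*y) + 2*exp(y + z) + 5*exp(-z), -6*x*z - 3*y*z - 2*y*exp(x*y) - 3*exp(x) + 2*exp(x + z) - 5*cos(z), -2*sin(y))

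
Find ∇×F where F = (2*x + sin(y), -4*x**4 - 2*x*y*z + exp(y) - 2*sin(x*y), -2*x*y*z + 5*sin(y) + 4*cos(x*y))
(2*x*y - 2*x*z - 4*x*sin(x*y) + 5*cos(y), 2*y*(z + 2*sin(x*y)), -16*x**3 - 2*y*z - 2*y*cos(x*y) - cos(y))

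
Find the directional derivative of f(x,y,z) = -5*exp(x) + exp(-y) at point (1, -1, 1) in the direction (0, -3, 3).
sqrt(2)*E/2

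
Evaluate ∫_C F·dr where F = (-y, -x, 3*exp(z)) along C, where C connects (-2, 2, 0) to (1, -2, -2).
-5 + 3*exp(-2)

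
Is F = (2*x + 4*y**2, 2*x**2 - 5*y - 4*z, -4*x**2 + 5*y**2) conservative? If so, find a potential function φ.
No, ∇×F = (10*y + 4, 8*x, 4*x - 8*y) ≠ 0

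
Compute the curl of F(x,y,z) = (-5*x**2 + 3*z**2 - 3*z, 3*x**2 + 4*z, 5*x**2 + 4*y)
(0, -10*x + 6*z - 3, 6*x)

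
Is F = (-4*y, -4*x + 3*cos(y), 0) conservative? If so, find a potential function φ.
Yes, F is conservative. φ = -4*x*y + 3*sin(y)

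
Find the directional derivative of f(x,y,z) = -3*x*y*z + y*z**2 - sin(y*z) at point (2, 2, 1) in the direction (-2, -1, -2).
5*cos(2)/3 + 11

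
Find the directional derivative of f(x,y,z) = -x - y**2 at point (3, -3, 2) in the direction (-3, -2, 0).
-9*sqrt(13)/13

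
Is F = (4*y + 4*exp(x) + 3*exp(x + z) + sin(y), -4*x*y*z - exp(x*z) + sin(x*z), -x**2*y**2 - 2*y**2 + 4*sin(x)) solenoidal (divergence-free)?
No, ∇·F = -4*x*z + 4*exp(x) + 3*exp(x + z)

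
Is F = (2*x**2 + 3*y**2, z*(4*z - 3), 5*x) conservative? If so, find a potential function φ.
No, ∇×F = (3 - 8*z, -5, -6*y) ≠ 0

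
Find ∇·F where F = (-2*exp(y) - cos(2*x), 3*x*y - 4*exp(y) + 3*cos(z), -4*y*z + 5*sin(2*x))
3*x - 4*y - 4*exp(y) + 2*sin(2*x)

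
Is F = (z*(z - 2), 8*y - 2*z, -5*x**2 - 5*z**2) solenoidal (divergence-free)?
No, ∇·F = 8 - 10*z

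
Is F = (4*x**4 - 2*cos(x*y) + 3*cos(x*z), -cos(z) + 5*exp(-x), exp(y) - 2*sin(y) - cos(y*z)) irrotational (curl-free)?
No, ∇×F = (z*sin(y*z) + exp(y) - sin(z) - 2*cos(y), -3*x*sin(x*z), -2*x*sin(x*y) - 5*exp(-x))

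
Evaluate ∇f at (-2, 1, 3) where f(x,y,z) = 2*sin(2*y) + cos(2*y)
(0, -2*sin(2) + 4*cos(2), 0)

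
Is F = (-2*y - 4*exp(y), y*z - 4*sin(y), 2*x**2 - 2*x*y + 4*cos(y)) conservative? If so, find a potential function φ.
No, ∇×F = (-2*x - y - 4*sin(y), -4*x + 2*y, 4*exp(y) + 2) ≠ 0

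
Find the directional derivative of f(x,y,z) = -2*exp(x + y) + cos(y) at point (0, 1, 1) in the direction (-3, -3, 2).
3*sqrt(22)*(sin(1) + 4*E)/22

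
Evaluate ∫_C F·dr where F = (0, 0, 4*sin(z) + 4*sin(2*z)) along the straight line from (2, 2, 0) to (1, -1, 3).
-2*cos(6) - 4*cos(3) + 6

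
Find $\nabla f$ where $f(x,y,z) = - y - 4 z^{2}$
(0, -1, -8*z)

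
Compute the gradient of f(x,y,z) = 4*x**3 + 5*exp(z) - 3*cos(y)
(12*x**2, 3*sin(y), 5*exp(z))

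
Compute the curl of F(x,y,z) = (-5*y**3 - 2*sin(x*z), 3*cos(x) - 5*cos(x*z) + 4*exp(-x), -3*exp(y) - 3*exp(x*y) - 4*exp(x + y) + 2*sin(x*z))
(-3*x*exp(x*y) - 5*x*sin(x*z) - 3*exp(y) - 4*exp(x + y), -2*x*cos(x*z) + 3*y*exp(x*y) - 2*z*cos(x*z) + 4*exp(x + y), 15*y**2 + 5*z*sin(x*z) - 3*sin(x) - 4*exp(-x))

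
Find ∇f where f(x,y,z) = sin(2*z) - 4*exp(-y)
(0, 4*exp(-y), 2*cos(2*z))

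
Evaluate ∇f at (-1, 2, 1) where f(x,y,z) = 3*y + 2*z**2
(0, 3, 4)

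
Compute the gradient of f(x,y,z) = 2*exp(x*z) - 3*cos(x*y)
(3*y*sin(x*y) + 2*z*exp(x*z), 3*x*sin(x*y), 2*x*exp(x*z))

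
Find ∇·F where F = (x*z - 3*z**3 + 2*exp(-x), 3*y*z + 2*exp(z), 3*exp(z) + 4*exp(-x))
4*z + 3*exp(z) - 2*exp(-x)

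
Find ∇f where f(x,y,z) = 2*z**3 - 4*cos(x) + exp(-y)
(4*sin(x), -exp(-y), 6*z**2)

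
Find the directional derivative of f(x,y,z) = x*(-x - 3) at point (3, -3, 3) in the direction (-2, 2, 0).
9*sqrt(2)/2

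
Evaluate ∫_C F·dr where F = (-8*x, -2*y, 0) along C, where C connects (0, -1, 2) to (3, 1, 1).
-36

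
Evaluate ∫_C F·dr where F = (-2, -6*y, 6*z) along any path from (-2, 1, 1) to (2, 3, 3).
-8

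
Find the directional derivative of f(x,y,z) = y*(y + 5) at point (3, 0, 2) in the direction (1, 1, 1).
5*sqrt(3)/3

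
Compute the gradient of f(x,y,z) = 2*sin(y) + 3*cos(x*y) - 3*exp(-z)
(-3*y*sin(x*y), -3*x*sin(x*y) + 2*cos(y), 3*exp(-z))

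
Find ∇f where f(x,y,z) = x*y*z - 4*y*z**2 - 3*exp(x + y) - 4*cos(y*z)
(y*z - 3*exp(x + y), x*z - 4*z**2 + 4*z*sin(y*z) - 3*exp(x + y), y*(x - 8*z + 4*sin(y*z)))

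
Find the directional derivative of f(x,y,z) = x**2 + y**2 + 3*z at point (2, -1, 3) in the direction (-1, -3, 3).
11*sqrt(19)/19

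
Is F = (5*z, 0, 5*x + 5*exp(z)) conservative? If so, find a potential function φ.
Yes, F is conservative. φ = 5*x*z + 5*exp(z)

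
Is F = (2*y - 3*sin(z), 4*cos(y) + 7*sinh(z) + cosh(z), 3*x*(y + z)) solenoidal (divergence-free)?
No, ∇·F = 3*x - 4*sin(y)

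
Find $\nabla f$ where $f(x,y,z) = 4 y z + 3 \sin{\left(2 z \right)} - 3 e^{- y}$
(0, 4*z + 3*exp(-y), 4*y + 6*cos(2*z))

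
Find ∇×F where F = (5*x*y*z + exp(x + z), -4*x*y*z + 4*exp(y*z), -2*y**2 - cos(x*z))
(4*y*(x - exp(y*z) - 1), 5*x*y - z*sin(x*z) + exp(x + z), z*(-5*x - 4*y))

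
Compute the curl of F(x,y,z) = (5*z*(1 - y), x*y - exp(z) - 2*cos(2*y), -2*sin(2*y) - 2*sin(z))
(exp(z) - 4*cos(2*y), 5 - 5*y, y + 5*z)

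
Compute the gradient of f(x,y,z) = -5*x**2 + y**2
(-10*x, 2*y, 0)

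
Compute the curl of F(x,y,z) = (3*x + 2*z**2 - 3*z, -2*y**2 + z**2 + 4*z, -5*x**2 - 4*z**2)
(-2*z - 4, 10*x + 4*z - 3, 0)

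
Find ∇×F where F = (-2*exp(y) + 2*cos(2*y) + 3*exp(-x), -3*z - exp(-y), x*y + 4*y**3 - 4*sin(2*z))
(x + 12*y**2 + 3, -y, 2*exp(y) + 4*sin(2*y))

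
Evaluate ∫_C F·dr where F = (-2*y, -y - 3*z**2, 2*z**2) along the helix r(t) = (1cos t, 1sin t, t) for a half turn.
pi*(2*pi**2 + 21)/3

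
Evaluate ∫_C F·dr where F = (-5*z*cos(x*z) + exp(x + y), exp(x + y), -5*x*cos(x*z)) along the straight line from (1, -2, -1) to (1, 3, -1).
-(1 - exp(5))*exp(-1)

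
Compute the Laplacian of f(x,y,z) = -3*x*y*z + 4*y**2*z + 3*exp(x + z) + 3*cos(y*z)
-3*y**2*cos(y*z) - z*(3*z*cos(y*z) - 8) + 6*exp(x + z)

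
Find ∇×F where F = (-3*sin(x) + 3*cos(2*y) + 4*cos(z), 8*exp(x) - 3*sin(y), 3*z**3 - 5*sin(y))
(-5*cos(y), -4*sin(z), 8*exp(x) + 6*sin(2*y))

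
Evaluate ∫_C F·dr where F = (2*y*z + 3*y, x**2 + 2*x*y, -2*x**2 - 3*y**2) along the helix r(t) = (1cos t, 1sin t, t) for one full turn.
2*pi*(-4 - pi)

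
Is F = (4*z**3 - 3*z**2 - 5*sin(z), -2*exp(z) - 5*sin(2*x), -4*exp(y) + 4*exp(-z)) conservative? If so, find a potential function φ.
No, ∇×F = (-4*exp(y) + 2*exp(z), 12*z**2 - 6*z - 5*cos(z), -10*cos(2*x)) ≠ 0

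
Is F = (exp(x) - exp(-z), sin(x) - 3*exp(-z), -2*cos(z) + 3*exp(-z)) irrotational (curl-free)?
No, ∇×F = (-3*exp(-z), exp(-z), cos(x))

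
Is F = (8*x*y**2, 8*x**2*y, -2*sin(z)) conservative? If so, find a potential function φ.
Yes, F is conservative. φ = 4*x**2*y**2 + 2*cos(z)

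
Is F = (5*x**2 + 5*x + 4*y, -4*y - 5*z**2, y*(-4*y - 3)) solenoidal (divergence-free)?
No, ∇·F = 10*x + 1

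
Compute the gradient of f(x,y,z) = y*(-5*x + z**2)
(-5*y, -5*x + z**2, 2*y*z)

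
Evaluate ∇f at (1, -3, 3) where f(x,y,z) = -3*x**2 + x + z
(-5, 0, 1)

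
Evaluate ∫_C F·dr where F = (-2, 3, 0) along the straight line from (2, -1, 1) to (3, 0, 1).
1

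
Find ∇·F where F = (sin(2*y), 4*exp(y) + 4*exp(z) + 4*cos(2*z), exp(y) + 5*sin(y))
4*exp(y)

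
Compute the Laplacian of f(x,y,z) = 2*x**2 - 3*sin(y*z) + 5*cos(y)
3*y**2*sin(y*z) + 3*z**2*sin(y*z) - 5*cos(y) + 4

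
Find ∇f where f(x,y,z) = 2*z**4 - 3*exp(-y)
(0, 3*exp(-y), 8*z**3)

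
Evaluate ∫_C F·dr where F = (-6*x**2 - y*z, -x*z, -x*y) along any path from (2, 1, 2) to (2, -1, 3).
10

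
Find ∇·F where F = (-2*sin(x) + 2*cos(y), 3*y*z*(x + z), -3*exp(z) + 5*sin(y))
3*z*(x + z) - 3*exp(z) - 2*cos(x)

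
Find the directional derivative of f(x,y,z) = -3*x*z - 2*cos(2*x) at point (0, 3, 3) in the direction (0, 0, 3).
0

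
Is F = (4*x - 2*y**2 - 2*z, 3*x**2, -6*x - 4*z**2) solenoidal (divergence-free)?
No, ∇·F = 4 - 8*z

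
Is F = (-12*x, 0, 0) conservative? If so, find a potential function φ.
Yes, F is conservative. φ = -6*x**2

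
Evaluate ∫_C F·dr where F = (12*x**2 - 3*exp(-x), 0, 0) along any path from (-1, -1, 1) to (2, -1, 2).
-3*E + 3*exp(-2) + 36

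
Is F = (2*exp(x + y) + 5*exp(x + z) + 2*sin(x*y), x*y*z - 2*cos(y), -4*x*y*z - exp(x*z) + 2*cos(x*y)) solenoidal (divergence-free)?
No, ∇·F = -4*x*y + x*z - x*exp(x*z) + 2*y*cos(x*y) + 2*exp(x + y) + 5*exp(x + z) + 2*sin(y)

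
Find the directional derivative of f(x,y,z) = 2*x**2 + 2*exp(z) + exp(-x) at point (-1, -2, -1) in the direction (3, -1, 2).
sqrt(14)*(-3*E*(E + 4) + 4)*exp(-1)/14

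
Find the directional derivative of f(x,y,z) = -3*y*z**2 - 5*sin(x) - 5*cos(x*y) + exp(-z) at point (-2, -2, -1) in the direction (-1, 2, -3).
sqrt(14)*(5*cos(2) - 10*sin(4) + 3*E + 30)/14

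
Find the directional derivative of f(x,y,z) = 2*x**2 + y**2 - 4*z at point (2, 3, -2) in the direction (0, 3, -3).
5*sqrt(2)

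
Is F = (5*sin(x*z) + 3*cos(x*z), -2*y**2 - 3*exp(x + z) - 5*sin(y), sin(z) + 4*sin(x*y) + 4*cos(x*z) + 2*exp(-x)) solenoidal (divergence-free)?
No, ∇·F = -4*x*sin(x*z) - 4*y - 3*z*sin(x*z) + 5*z*cos(x*z) - 5*cos(y) + cos(z)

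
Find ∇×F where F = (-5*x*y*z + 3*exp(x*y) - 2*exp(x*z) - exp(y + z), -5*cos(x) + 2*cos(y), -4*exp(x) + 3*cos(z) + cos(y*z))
(-z*sin(y*z), -5*x*y - 2*x*exp(x*z) + 4*exp(x) - exp(y + z), 5*x*z - 3*x*exp(x*y) + exp(y + z) + 5*sin(x))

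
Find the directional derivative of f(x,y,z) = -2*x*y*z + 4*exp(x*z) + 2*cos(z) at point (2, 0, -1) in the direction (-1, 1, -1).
2*sqrt(3)*(-exp(2)*sin(1) - 2 + 2*exp(2))*exp(-2)/3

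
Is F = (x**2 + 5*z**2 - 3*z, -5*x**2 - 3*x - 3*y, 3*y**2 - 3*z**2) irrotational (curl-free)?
No, ∇×F = (6*y, 10*z - 3, -10*x - 3)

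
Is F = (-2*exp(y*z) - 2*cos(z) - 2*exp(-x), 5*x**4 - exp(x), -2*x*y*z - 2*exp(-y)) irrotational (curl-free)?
No, ∇×F = (-2*x*z + 2*exp(-y), 2*y*z - 2*y*exp(y*z) + 2*sin(z), 20*x**3 + 2*z*exp(y*z) - exp(x))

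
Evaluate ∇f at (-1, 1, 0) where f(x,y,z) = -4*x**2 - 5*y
(8, -5, 0)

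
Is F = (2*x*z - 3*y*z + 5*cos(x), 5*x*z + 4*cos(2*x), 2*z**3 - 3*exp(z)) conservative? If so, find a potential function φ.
No, ∇×F = (-5*x, 2*x - 3*y, 8*z - 8*sin(2*x)) ≠ 0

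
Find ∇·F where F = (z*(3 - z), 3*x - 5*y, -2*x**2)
-5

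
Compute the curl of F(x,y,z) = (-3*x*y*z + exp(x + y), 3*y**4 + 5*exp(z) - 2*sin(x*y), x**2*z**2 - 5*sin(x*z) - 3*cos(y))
(-5*exp(z) + 3*sin(y), -3*x*y - 2*x*z**2 + 5*z*cos(x*z), 3*x*z - 2*y*cos(x*y) - exp(x + y))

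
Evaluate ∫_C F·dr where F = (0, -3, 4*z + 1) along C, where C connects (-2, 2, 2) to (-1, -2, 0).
2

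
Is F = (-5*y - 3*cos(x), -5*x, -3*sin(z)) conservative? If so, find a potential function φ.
Yes, F is conservative. φ = -5*x*y - 3*sin(x) + 3*cos(z)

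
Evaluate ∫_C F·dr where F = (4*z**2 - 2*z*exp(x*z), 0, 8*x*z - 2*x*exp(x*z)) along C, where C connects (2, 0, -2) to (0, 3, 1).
-34 + 2*exp(-4)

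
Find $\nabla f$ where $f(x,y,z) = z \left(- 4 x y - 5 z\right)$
(-4*y*z, -4*x*z, -4*x*y - 10*z)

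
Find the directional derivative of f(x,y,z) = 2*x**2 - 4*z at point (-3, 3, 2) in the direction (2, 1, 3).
-18*sqrt(14)/7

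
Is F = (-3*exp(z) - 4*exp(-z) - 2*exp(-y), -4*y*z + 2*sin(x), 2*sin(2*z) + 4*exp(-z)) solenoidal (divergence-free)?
No, ∇·F = -4*z + 4*cos(2*z) - 4*exp(-z)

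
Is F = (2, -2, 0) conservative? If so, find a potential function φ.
Yes, F is conservative. φ = 2*x - 2*y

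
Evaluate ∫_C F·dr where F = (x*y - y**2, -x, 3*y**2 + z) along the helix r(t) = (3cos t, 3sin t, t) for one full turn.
2*pi*(pi + 9)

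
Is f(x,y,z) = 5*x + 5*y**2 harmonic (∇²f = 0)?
No, ∇²f = 10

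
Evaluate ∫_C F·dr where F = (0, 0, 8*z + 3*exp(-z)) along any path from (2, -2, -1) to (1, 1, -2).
-3*exp(2) + 3*E + 12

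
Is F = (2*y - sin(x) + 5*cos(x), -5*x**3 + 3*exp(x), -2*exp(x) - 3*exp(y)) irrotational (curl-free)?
No, ∇×F = (-3*exp(y), 2*exp(x), -15*x**2 + 3*exp(x) - 2)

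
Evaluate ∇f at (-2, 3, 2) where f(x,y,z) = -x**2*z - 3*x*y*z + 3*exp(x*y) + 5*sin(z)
(-10 + 9*exp(-6), 12 - 6*exp(-6), 5*cos(2) + 14)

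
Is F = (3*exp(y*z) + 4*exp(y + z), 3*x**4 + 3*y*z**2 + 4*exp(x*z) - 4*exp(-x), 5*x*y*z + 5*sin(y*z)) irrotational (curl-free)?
No, ∇×F = (5*x*z - 4*x*exp(x*z) - 6*y*z + 5*z*cos(y*z), -5*y*z + 3*y*exp(y*z) + 4*exp(y + z), 12*x**3 + 4*z*exp(x*z) - 3*z*exp(y*z) - 4*exp(y + z) + 4*exp(-x))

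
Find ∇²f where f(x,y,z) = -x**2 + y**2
0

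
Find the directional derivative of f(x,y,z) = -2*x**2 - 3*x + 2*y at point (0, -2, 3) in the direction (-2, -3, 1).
0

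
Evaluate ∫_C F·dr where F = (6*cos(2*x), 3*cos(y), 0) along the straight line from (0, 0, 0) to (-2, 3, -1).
3*sin(3) - 3*sin(4)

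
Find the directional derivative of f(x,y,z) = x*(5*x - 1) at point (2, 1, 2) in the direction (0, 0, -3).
0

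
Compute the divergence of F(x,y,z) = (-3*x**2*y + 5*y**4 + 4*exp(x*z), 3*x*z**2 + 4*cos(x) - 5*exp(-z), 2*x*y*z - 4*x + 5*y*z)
-4*x*y + 5*y + 4*z*exp(x*z)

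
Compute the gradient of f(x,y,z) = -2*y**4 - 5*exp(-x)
(5*exp(-x), -8*y**3, 0)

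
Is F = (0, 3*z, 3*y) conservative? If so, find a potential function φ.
Yes, F is conservative. φ = 3*y*z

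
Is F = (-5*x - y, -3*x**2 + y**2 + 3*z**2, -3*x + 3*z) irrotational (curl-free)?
No, ∇×F = (-6*z, 3, 1 - 6*x)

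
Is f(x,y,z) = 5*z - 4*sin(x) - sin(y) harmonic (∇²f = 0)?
No, ∇²f = 4*sin(x) + sin(y)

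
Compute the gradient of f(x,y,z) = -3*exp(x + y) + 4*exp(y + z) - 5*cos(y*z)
(-3*exp(x + y), 5*z*sin(y*z) - 3*exp(x + y) + 4*exp(y + z), 5*y*sin(y*z) + 4*exp(y + z))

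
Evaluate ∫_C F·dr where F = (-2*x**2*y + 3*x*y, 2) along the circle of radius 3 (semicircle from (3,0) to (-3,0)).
81*pi/4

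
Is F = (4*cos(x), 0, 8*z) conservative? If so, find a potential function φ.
Yes, F is conservative. φ = 4*z**2 + 4*sin(x)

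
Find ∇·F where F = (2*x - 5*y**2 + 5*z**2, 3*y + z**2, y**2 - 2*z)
3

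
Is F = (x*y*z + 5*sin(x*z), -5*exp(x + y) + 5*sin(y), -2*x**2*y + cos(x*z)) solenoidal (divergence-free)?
No, ∇·F = -x*sin(x*z) + y*z + 5*z*cos(x*z) - 5*exp(x + y) + 5*cos(y)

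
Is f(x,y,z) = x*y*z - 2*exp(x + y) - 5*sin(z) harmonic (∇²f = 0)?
No, ∇²f = -4*exp(x + y) + 5*sin(z)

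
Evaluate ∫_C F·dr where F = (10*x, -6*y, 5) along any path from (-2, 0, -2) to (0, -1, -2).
-23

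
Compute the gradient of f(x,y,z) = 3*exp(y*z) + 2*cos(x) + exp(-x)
(-2*sin(x) - exp(-x), 3*z*exp(y*z), 3*y*exp(y*z))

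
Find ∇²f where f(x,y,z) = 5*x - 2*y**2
-4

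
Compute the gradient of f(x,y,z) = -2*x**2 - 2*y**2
(-4*x, -4*y, 0)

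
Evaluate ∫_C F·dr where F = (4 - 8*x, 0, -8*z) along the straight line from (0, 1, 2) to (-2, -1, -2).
-24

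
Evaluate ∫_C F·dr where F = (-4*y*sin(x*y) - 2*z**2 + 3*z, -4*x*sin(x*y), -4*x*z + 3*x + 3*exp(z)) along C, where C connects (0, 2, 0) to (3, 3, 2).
-13 + 4*cos(9) + 3*exp(2)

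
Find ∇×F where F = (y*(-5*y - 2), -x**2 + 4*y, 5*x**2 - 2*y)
(-2, -10*x, -2*x + 10*y + 2)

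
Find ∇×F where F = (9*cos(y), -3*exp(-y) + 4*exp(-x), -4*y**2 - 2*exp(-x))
(-8*y, -2*exp(-x), 9*sin(y) - 4*exp(-x))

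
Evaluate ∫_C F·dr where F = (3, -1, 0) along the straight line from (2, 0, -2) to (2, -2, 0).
2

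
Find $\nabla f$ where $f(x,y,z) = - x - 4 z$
(-1, 0, -4)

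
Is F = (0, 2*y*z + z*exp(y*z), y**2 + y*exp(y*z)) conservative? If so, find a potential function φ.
Yes, F is conservative. φ = y**2*z + exp(y*z)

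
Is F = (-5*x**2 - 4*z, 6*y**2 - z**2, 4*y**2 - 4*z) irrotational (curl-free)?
No, ∇×F = (8*y + 2*z, -4, 0)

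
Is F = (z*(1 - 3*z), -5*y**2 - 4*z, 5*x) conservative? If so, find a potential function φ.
No, ∇×F = (4, -6*z - 4, 0) ≠ 0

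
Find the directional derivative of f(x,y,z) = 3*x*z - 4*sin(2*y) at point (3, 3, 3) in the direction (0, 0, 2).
9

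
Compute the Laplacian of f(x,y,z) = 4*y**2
8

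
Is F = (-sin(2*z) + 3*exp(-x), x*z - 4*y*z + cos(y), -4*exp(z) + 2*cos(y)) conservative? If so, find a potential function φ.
No, ∇×F = (-x + 4*y - 2*sin(y), -2*cos(2*z), z) ≠ 0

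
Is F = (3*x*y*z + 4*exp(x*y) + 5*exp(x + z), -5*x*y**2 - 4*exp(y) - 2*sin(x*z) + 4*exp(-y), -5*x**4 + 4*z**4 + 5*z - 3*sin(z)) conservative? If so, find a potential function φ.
No, ∇×F = (2*x*cos(x*z), 20*x**3 + 3*x*y + 5*exp(x + z), -3*x*z - 4*x*exp(x*y) - 5*y**2 - 2*z*cos(x*z)) ≠ 0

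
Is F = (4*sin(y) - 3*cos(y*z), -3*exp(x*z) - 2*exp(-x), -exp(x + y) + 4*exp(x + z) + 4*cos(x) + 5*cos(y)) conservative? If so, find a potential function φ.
No, ∇×F = (3*x*exp(x*z) - exp(x + y) - 5*sin(y), 3*y*sin(y*z) + exp(x + y) - 4*exp(x + z) + 4*sin(x), -3*z*exp(x*z) - 3*z*sin(y*z) - 4*cos(y) + 2*exp(-x)) ≠ 0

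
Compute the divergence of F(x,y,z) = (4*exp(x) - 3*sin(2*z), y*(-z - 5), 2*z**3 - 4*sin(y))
6*z**2 - z + 4*exp(x) - 5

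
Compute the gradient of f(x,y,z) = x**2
(2*x, 0, 0)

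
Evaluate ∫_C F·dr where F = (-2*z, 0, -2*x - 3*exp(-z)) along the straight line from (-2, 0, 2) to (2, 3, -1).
-4 - 3*exp(-2) + 3*E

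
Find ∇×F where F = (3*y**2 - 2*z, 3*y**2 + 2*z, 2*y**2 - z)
(4*y - 2, -2, -6*y)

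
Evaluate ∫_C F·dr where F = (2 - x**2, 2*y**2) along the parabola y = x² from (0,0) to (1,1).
7/3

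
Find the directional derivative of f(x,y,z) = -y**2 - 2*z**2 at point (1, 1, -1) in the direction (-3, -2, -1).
0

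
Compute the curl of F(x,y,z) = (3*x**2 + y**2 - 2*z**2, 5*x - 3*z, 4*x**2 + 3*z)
(3, -8*x - 4*z, 5 - 2*y)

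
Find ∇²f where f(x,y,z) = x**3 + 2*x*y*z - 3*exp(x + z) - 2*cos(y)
6*x - 6*exp(x + z) + 2*cos(y)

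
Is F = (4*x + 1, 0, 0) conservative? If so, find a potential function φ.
Yes, F is conservative. φ = x*(2*x + 1)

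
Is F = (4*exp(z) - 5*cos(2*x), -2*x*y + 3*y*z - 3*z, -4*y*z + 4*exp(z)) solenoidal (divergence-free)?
No, ∇·F = -2*x - 4*y + 3*z + 4*exp(z) + 10*sin(2*x)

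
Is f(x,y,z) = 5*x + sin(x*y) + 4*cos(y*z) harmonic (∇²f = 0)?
No, ∇²f = -x**2*sin(x*y) - y**2*sin(x*y) - 4*y**2*cos(y*z) - 4*z**2*cos(y*z)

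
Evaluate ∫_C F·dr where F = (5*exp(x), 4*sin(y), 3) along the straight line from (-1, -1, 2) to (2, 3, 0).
-6 - 5*exp(-1) + 4*cos(1) - 4*cos(3) + 5*exp(2)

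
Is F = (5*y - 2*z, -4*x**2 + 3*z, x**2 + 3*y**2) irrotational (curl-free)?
No, ∇×F = (6*y - 3, -2*x - 2, -8*x - 5)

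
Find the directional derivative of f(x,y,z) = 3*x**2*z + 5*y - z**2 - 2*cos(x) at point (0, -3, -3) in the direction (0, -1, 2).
7*sqrt(5)/5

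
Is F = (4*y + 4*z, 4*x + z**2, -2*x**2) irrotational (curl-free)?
No, ∇×F = (-2*z, 4*x + 4, 0)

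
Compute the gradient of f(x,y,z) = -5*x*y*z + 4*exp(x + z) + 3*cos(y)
(-5*y*z + 4*exp(x + z), -5*x*z - 3*sin(y), -5*x*y + 4*exp(x + z))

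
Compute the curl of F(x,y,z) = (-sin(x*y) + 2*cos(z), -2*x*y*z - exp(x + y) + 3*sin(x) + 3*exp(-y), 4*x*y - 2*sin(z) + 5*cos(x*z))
(2*x*(y + 2), -4*y + 5*z*sin(x*z) - 2*sin(z), x*cos(x*y) - 2*y*z - exp(x + y) + 3*cos(x))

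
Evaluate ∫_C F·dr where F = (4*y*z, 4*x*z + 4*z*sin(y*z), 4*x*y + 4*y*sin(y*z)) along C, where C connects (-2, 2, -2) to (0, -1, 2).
-32 + 4*cos(4) - 4*cos(2)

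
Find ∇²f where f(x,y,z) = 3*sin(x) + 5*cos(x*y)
-5*x**2*cos(x*y) - 5*y**2*cos(x*y) - 3*sin(x)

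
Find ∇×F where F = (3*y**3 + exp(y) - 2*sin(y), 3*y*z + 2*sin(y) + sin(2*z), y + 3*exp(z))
(-3*y - 2*cos(2*z) + 1, 0, -9*y**2 - exp(y) + 2*cos(y))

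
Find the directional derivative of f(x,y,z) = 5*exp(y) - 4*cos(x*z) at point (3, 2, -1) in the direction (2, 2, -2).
sqrt(3)*(16*sin(3) + 5*exp(2))/3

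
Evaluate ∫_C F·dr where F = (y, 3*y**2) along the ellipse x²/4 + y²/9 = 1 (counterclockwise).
-6*pi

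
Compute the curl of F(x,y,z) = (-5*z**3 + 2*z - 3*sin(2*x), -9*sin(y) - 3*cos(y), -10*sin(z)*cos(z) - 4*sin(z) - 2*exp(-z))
(0, 2 - 15*z**2, 0)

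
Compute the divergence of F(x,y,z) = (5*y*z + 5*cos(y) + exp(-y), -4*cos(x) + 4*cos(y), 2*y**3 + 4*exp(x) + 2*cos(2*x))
-4*sin(y)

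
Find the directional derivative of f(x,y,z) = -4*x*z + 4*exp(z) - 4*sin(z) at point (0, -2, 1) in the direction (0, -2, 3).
12*sqrt(13)*(E - cos(1))/13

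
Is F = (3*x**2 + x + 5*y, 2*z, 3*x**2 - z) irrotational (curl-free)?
No, ∇×F = (-2, -6*x, -5)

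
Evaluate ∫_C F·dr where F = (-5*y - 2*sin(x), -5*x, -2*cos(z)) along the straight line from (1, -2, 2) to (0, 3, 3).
-8 - 2*cos(1) - 2*sin(3) + 2*sin(2)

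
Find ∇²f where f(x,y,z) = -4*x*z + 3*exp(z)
3*exp(z)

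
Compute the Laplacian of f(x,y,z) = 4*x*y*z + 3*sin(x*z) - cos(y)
-3*x**2*sin(x*z) - 3*z**2*sin(x*z) + cos(y)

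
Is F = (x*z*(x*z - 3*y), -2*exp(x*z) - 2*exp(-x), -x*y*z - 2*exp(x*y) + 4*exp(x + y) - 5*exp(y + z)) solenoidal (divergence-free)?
No, ∇·F = -x*y + x*z**2 + z*(x*z - 3*y) - 5*exp(y + z)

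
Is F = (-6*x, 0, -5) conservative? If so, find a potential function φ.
Yes, F is conservative. φ = -3*x**2 - 5*z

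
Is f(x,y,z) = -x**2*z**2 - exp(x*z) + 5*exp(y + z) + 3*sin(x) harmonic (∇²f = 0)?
No, ∇²f = -x**2*exp(x*z) - 2*x**2 - z**2*exp(x*z) - 2*z**2 + 10*exp(y + z) - 3*sin(x)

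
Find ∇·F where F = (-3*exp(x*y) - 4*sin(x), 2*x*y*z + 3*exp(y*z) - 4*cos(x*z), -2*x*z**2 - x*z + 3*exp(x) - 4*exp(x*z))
-2*x*z - 4*x*exp(x*z) - x - 3*y*exp(x*y) + 3*z*exp(y*z) - 4*cos(x)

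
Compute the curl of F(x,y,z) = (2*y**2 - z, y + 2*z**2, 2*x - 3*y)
(-4*z - 3, -3, -4*y)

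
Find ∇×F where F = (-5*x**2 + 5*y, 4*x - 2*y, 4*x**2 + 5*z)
(0, -8*x, -1)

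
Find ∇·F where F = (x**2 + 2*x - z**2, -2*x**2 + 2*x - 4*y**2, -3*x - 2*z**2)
2*x - 8*y - 4*z + 2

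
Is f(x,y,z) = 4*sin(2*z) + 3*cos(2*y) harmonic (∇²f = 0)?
No, ∇²f = -16*sin(2*z) - 12*cos(2*y)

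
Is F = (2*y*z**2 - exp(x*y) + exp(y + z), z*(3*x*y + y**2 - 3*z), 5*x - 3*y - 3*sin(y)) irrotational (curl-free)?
No, ∇×F = (-3*x*y - y**2 + 6*z - 3*cos(y) - 3, 4*y*z + exp(y + z) - 5, x*exp(x*y) + 3*y*z - 2*z**2 - exp(y + z))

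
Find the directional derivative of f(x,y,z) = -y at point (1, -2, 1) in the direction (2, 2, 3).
-2*sqrt(17)/17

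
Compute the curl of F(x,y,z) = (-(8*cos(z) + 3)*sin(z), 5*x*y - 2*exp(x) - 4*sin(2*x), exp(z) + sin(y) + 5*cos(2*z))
(cos(y), -3*cos(z) - 8*cos(2*z), 5*y - 2*exp(x) - 8*cos(2*x))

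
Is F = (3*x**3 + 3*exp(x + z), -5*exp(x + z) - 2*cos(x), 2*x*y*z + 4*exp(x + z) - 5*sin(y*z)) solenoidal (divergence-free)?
No, ∇·F = 9*x**2 + 2*x*y - 5*y*cos(y*z) + 7*exp(x + z)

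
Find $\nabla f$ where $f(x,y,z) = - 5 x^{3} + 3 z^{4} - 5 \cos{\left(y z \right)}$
(-15*x**2, 5*z*sin(y*z), 5*y*sin(y*z) + 12*z**3)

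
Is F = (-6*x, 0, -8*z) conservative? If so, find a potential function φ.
Yes, F is conservative. φ = -3*x**2 - 4*z**2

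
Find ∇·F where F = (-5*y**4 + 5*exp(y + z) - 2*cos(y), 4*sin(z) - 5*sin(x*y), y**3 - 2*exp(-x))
-5*x*cos(x*y)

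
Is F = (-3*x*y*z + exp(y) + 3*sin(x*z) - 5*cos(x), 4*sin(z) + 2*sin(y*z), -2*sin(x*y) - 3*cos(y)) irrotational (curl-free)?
No, ∇×F = (-2*x*cos(x*y) - 2*y*cos(y*z) + 3*sin(y) - 4*cos(z), -3*x*y + 3*x*cos(x*z) + 2*y*cos(x*y), 3*x*z - exp(y))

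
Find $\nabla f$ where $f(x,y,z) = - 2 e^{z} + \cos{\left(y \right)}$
(0, -sin(y), -2*exp(z))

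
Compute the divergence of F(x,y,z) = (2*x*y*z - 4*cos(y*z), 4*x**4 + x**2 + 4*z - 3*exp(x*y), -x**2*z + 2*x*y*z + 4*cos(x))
-x**2 + 2*x*y - 3*x*exp(x*y) + 2*y*z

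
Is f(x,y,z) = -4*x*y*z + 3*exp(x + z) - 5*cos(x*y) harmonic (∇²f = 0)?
No, ∇²f = 5*x**2*cos(x*y) + 5*y**2*cos(x*y) + 6*exp(x + z)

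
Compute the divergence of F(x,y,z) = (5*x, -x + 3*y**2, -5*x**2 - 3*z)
6*y + 2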